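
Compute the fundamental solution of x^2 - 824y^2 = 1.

First expand sqrt(824) as a continued fraction. With x_i = (sqrt(824) + m_i)/d_i and (m_0, d_0) = (0, 1): a_0 = floor(sqrt(824)) = 28, since 28^2 = 784 <= 824 < 841 = 29^2.
Iterate m_{i+1} = d_i*a_i - m_i, d_{i+1} = (824 - m_{i+1}^2)/d_i, a_{i+1} = floor((a_0 + m_{i+1})/d_{i+1}):
  m_1 = 1*28 - 0 = 28, d_1 = (824 - 28^2)/1 = 40/1 = 40, a_1 = floor((28 + 28)/40) = 1.
  m_2 = 40*1 - 28 = 12, d_2 = (824 - 12^2)/40 = 680/40 = 17, a_2 = floor((28 + 12)/17) = 2.
  m_3 = 17*2 - 12 = 22, d_3 = (824 - 22^2)/17 = 340/17 = 20, a_3 = floor((28 + 22)/20) = 2.
  m_4 = 20*2 - 22 = 18, d_4 = (824 - 18^2)/20 = 500/20 = 25, a_4 = floor((28 + 18)/25) = 1.
  m_5 = 25*1 - 18 = 7, d_5 = (824 - 7^2)/25 = 775/25 = 31, a_5 = floor((28 + 7)/31) = 1.
  m_6 = 31*1 - 7 = 24, d_6 = (824 - 24^2)/31 = 248/31 = 8, a_6 = floor((28 + 24)/8) = 6.
  m_7 = 8*6 - 24 = 24, d_7 = (824 - 24^2)/8 = 248/8 = 31, a_7 = floor((28 + 24)/31) = 1.
  m_8 = 31*1 - 24 = 7, d_8 = (824 - 7^2)/31 = 775/31 = 25, a_8 = floor((28 + 7)/25) = 1.
  m_9 = 25*1 - 7 = 18, d_9 = (824 - 18^2)/25 = 500/25 = 20, a_9 = floor((28 + 18)/20) = 2.
  m_10 = 20*2 - 18 = 22, d_10 = (824 - 22^2)/20 = 340/20 = 17, a_10 = floor((28 + 22)/17) = 2.
  m_11 = 17*2 - 22 = 12, d_11 = (824 - 12^2)/17 = 680/17 = 40, a_11 = floor((28 + 12)/40) = 1.
  m_12 = 40*1 - 12 = 28, d_12 = (824 - 28^2)/40 = 40/40 = 1, a_12 = floor((28 + 28)/1) = 56.
  m_13 = 1*56 - 28 = 28, d_13 = (824 - 28^2)/1 = 40/1 = 40: (m_13, d_13) = (m_1, d_1) = (28, 40), so from here the quotients repeat a_1, ..., a_12; the period length is 12.
So sqrt(824) = [28; (1, 2, 2, 1, 1, 6, 1, 1, 2, 2, 1, 56)] with period length k = 12.
k is even, so the fundamental solution of x^2 - 824y^2 = 1 is (p_{k-1}, q_{k-1}) = (p_11, q_11); compute convergents through index 11.
Convergents (p_i = a_i*p_{i-1} + p_{i-2}, q_i = a_i*q_{i-1} + q_{i-2} with p_{-2}=0, p_{-1}=1, q_{-2}=1, q_{-1}=0):
  i=0: a_0=28, p_0 = 28*1 + 0 = 28, q_0 = 28*0 + 1 = 1.
  i=1: a_1=1, p_1 = 1*28 + 1 = 29, q_1 = 1*1 + 0 = 1.
  i=2: a_2=2, p_2 = 2*29 + 28 = 86, q_2 = 2*1 + 1 = 3.
  i=3: a_3=2, p_3 = 2*86 + 29 = 201, q_3 = 2*3 + 1 = 7.
  i=4: a_4=1, p_4 = 1*201 + 86 = 287, q_4 = 1*7 + 3 = 10.
  i=5: a_5=1, p_5 = 1*287 + 201 = 488, q_5 = 1*10 + 7 = 17.
  i=6: a_6=6, p_6 = 6*488 + 287 = 3215, q_6 = 6*17 + 10 = 112.
  i=7: a_7=1, p_7 = 1*3215 + 488 = 3703, q_7 = 1*112 + 17 = 129.
  i=8: a_8=1, p_8 = 1*3703 + 3215 = 6918, q_8 = 1*129 + 112 = 241.
  i=9: a_9=2, p_9 = 2*6918 + 3703 = 17539, q_9 = 2*241 + 129 = 611.
  i=10: a_10=2, p_10 = 2*17539 + 6918 = 41996, q_10 = 2*611 + 241 = 1463.
  i=11: a_11=1, p_11 = 1*41996 + 17539 = 59535, q_11 = 1*1463 + 611 = 2074.
Check: 59535^2 - 824*2074^2 = 3544416225 - 3544416224 = 1, so (x, y) = (59535, 2074) solves the equation, and by the theorem it is the least positive solution.

(x, y) = (59535, 2074)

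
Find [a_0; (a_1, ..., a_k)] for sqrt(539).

Write x_i = (sqrt(539) + m_i)/d_i with (m_0, d_0) = (0, 1). a_0 = floor(sqrt(539)) = 23, since 23^2 = 529 <= 539 < 576 = 24^2.
Iterate m_{i+1} = d_i*a_i - m_i, d_{i+1} = (539 - m_{i+1}^2)/d_i, a_{i+1} = floor((a_0 + m_{i+1})/d_{i+1}):
  m_1 = 1*23 - 0 = 23, d_1 = (539 - 23^2)/1 = 10/1 = 10, a_1 = floor((23 + 23)/10) = 4.
  m_2 = 10*4 - 23 = 17, d_2 = (539 - 17^2)/10 = 250/10 = 25, a_2 = floor((23 + 17)/25) = 1.
  m_3 = 25*1 - 17 = 8, d_3 = (539 - 8^2)/25 = 475/25 = 19, a_3 = floor((23 + 8)/19) = 1.
  m_4 = 19*1 - 8 = 11, d_4 = (539 - 11^2)/19 = 418/19 = 22, a_4 = floor((23 + 11)/22) = 1.
  m_5 = 22*1 - 11 = 11, d_5 = (539 - 11^2)/22 = 418/22 = 19, a_5 = floor((23 + 11)/19) = 1.
  m_6 = 19*1 - 11 = 8, d_6 = (539 - 8^2)/19 = 475/19 = 25, a_6 = floor((23 + 8)/25) = 1.
  m_7 = 25*1 - 8 = 17, d_7 = (539 - 17^2)/25 = 250/25 = 10, a_7 = floor((23 + 17)/10) = 4.
  m_8 = 10*4 - 17 = 23, d_8 = (539 - 23^2)/10 = 10/10 = 1, a_8 = floor((23 + 23)/1) = 46.
  m_9 = 1*46 - 23 = 23, d_9 = (539 - 23^2)/1 = 10/1 = 10: (m_9, d_9) = (m_1, d_1) = (23, 10), so from here the quotients repeat a_1, ..., a_8; the period length is 8.
Hence the expansion of sqrt(539) is a_0 = 23 followed by the repeating block 4, 1, 1, 1, 1, 1, 4, 46 (period 8).

[23; (4, 1, 1, 1, 1, 1, 4, 46)]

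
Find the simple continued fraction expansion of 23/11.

[2; 11]

Run the Euclidean algorithm on 23 and 11; the successive quotients are the partial quotients a_0, a_1, ... (each step inverts the fractional part left over by the previous one):
  23 = 2*11 + 1, so a_0 = 2.
  11 = 11*1 + 0, so a_1 = 11.
The remainder reaches 0 after 2 divisions, so the expansion has 2 partial quotients, read off in order.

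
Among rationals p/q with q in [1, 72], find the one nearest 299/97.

Expand x = 299/97 as a continued fraction with the Euclidean algorithm:
  299 = 3*97 + 8, so a_0 = 3.
  97 = 12*8 + 1, so a_1 = 12.
  8 = 8*1 + 0, so a_2 = 8.
so x = [3; 12, 8].
Convergents (p_i = a_i*p_{i-1} + p_{i-2}, q_i = a_i*q_{i-1} + q_{i-2} with p_{-2}=0, p_{-1}=1, q_{-2}=1, q_{-1}=0), until the denominator exceeds 72:
  i=0: a_0=3, p_0 = 3*1 + 0 = 3, q_0 = 3*0 + 1 = 1.
  i=1: a_1=12, p_1 = 12*3 + 1 = 37, q_1 = 12*1 + 0 = 12.
  i=2: a_2=8, p_2 = 8*37 + 3 = 299, q_2 = 8*12 + 1 = 97.
q_2 = 97 > 72, so the last convergent with denominator <= 72 is p_1/q_1 = 37/12.
The closest fraction with denominator <= 72 is either p_1/q_1 or the intermediate fraction (k*p_1 + p_0)/(k*q_1 + q_0) with the largest k >= 1 whose denominator stays <= 72; these approach x as k grows, and every other convergent or intermediate fraction in range is farther away.
Largest k: floor((72 - q_0)/q_1) = floor((72 - 1)/12) = 5.
That gives (5*37 + 3)/(5*12 + 1) = 188/61.
Compare the errors: |x - 37/12| = |299*12 - 37*97|/(97*12) = 1/1164, and |x - 188/61| = |299*61 - 188*97|/(97*61) = 3/5917.
Cross-multiplying, 3*1164 = 3492 < 5917 = 1*5917, so 3/5917 is smaller: the intermediate fraction 188/61 is closer to x than 37/12.

188/61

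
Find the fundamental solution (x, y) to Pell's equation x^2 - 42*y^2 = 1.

(x, y) = (13, 2)

First expand sqrt(42) as a continued fraction. With x_i = (sqrt(42) + m_i)/d_i and (m_0, d_0) = (0, 1): a_0 = floor(sqrt(42)) = 6, since 6^2 = 36 <= 42 < 49 = 7^2.
Iterate m_{i+1} = d_i*a_i - m_i, d_{i+1} = (42 - m_{i+1}^2)/d_i, a_{i+1} = floor((a_0 + m_{i+1})/d_{i+1}):
  m_1 = 1*6 - 0 = 6, d_1 = (42 - 6^2)/1 = 6/1 = 6, a_1 = floor((6 + 6)/6) = 2.
  m_2 = 6*2 - 6 = 6, d_2 = (42 - 6^2)/6 = 6/6 = 1, a_2 = floor((6 + 6)/1) = 12.
  m_3 = 1*12 - 6 = 6, d_3 = (42 - 6^2)/1 = 6/1 = 6: (m_3, d_3) = (m_1, d_1) = (6, 6), so from here the quotients repeat a_1, a_2; the period length is 2.
So sqrt(42) = [6; (2, 12)] with period length k = 2.
k is even, so the fundamental solution of x^2 - 42y^2 = 1 is (p_{k-1}, q_{k-1}) = (p_1, q_1); compute convergents through index 1.
Convergents (p_i = a_i*p_{i-1} + p_{i-2}, q_i = a_i*q_{i-1} + q_{i-2} with p_{-2}=0, p_{-1}=1, q_{-2}=1, q_{-1}=0):
  i=0: a_0=6, p_0 = 6*1 + 0 = 6, q_0 = 6*0 + 1 = 1.
  i=1: a_1=2, p_1 = 2*6 + 1 = 13, q_1 = 2*1 + 0 = 2.
Check: 13^2 - 42*2^2 = 169 - 168 = 1, so (x, y) = (13, 2) solves the equation, and by the theorem it is the least positive solution.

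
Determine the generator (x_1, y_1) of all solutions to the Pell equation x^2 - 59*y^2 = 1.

First expand sqrt(59) as a continued fraction. With x_i = (sqrt(59) + m_i)/d_i and (m_0, d_0) = (0, 1): a_0 = floor(sqrt(59)) = 7, since 7^2 = 49 <= 59 < 64 = 8^2.
Iterate m_{i+1} = d_i*a_i - m_i, d_{i+1} = (59 - m_{i+1}^2)/d_i, a_{i+1} = floor((a_0 + m_{i+1})/d_{i+1}):
  m_1 = 1*7 - 0 = 7, d_1 = (59 - 7^2)/1 = 10/1 = 10, a_1 = floor((7 + 7)/10) = 1.
  m_2 = 10*1 - 7 = 3, d_2 = (59 - 3^2)/10 = 50/10 = 5, a_2 = floor((7 + 3)/5) = 2.
  m_3 = 5*2 - 3 = 7, d_3 = (59 - 7^2)/5 = 10/5 = 2, a_3 = floor((7 + 7)/2) = 7.
  m_4 = 2*7 - 7 = 7, d_4 = (59 - 7^2)/2 = 10/2 = 5, a_4 = floor((7 + 7)/5) = 2.
  m_5 = 5*2 - 7 = 3, d_5 = (59 - 3^2)/5 = 50/5 = 10, a_5 = floor((7 + 3)/10) = 1.
  m_6 = 10*1 - 3 = 7, d_6 = (59 - 7^2)/10 = 10/10 = 1, a_6 = floor((7 + 7)/1) = 14.
  m_7 = 1*14 - 7 = 7, d_7 = (59 - 7^2)/1 = 10/1 = 10: (m_7, d_7) = (m_1, d_1) = (7, 10), so from here the quotients repeat a_1, ..., a_6; the period length is 6.
So sqrt(59) = [7; (1, 2, 7, 2, 1, 14)] with period length k = 6.
k is even, so the fundamental solution of x^2 - 59y^2 = 1 is (p_{k-1}, q_{k-1}) = (p_5, q_5); compute convergents through index 5.
Convergents (p_i = a_i*p_{i-1} + p_{i-2}, q_i = a_i*q_{i-1} + q_{i-2} with p_{-2}=0, p_{-1}=1, q_{-2}=1, q_{-1}=0):
  i=0: a_0=7, p_0 = 7*1 + 0 = 7, q_0 = 7*0 + 1 = 1.
  i=1: a_1=1, p_1 = 1*7 + 1 = 8, q_1 = 1*1 + 0 = 1.
  i=2: a_2=2, p_2 = 2*8 + 7 = 23, q_2 = 2*1 + 1 = 3.
  i=3: a_3=7, p_3 = 7*23 + 8 = 169, q_3 = 7*3 + 1 = 22.
  i=4: a_4=2, p_4 = 2*169 + 23 = 361, q_4 = 2*22 + 3 = 47.
  i=5: a_5=1, p_5 = 1*361 + 169 = 530, q_5 = 1*47 + 22 = 69.
Check: 530^2 - 59*69^2 = 280900 - 280899 = 1, so (x, y) = (530, 69) solves the equation, and by the theorem it is the least positive solution.

(x, y) = (530, 69)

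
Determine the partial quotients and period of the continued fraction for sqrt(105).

Write x_i = (sqrt(105) + m_i)/d_i with (m_0, d_0) = (0, 1). a_0 = floor(sqrt(105)) = 10, since 10^2 = 100 <= 105 < 121 = 11^2.
Iterate m_{i+1} = d_i*a_i - m_i, d_{i+1} = (105 - m_{i+1}^2)/d_i, a_{i+1} = floor((a_0 + m_{i+1})/d_{i+1}):
  m_1 = 1*10 - 0 = 10, d_1 = (105 - 10^2)/1 = 5/1 = 5, a_1 = floor((10 + 10)/5) = 4.
  m_2 = 5*4 - 10 = 10, d_2 = (105 - 10^2)/5 = 5/5 = 1, a_2 = floor((10 + 10)/1) = 20.
  m_3 = 1*20 - 10 = 10, d_3 = (105 - 10^2)/1 = 5/1 = 5: (m_3, d_3) = (m_1, d_1) = (10, 5), so from here the quotients repeat a_1, a_2; the period length is 2.
Hence the expansion of sqrt(105) is a_0 = 10 followed by the repeating block 4, 20 (period 2).

[10; (4, 20)]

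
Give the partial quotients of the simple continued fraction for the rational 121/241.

Run the Euclidean algorithm on 121 and 241; the successive quotients are the partial quotients a_0, a_1, ... (each step inverts the fractional part left over by the previous one):
  121 = 0*241 + 121, so a_0 = 0.
  241 = 1*121 + 120, so a_1 = 1.
  121 = 1*120 + 1, so a_2 = 1.
  120 = 120*1 + 0, so a_3 = 120.
The remainder reaches 0 after 4 divisions, so the expansion has 4 partial quotients, read off in order.

[0; 1, 1, 120]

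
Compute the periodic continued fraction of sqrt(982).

Write x_i = (sqrt(982) + m_i)/d_i with (m_0, d_0) = (0, 1). a_0 = floor(sqrt(982)) = 31, since 31^2 = 961 <= 982 < 1024 = 32^2.
Iterate m_{i+1} = d_i*a_i - m_i, d_{i+1} = (982 - m_{i+1}^2)/d_i, a_{i+1} = floor((a_0 + m_{i+1})/d_{i+1}):
  m_1 = 1*31 - 0 = 31, d_1 = (982 - 31^2)/1 = 21/1 = 21, a_1 = floor((31 + 31)/21) = 2.
  m_2 = 21*2 - 31 = 11, d_2 = (982 - 11^2)/21 = 861/21 = 41, a_2 = floor((31 + 11)/41) = 1.
  m_3 = 41*1 - 11 = 30, d_3 = (982 - 30^2)/41 = 82/41 = 2, a_3 = floor((31 + 30)/2) = 30.
  m_4 = 2*30 - 30 = 30, d_4 = (982 - 30^2)/2 = 82/2 = 41, a_4 = floor((31 + 30)/41) = 1.
  m_5 = 41*1 - 30 = 11, d_5 = (982 - 11^2)/41 = 861/41 = 21, a_5 = floor((31 + 11)/21) = 2.
  m_6 = 21*2 - 11 = 31, d_6 = (982 - 31^2)/21 = 21/21 = 1, a_6 = floor((31 + 31)/1) = 62.
  m_7 = 1*62 - 31 = 31, d_7 = (982 - 31^2)/1 = 21/1 = 21: (m_7, d_7) = (m_1, d_1) = (31, 21), so from here the quotients repeat a_1, ..., a_6; the period length is 6.
Hence the expansion of sqrt(982) is a_0 = 31 followed by the repeating block 2, 1, 30, 1, 2, 62 (period 6).

[31; (2, 1, 30, 1, 2, 62)]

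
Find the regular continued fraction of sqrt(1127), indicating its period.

[33; (1, 1, 3, 33, 3, 1, 1, 66)]

Write x_i = (sqrt(1127) + m_i)/d_i with (m_0, d_0) = (0, 1). a_0 = floor(sqrt(1127)) = 33, since 33^2 = 1089 <= 1127 < 1156 = 34^2.
Iterate m_{i+1} = d_i*a_i - m_i, d_{i+1} = (1127 - m_{i+1}^2)/d_i, a_{i+1} = floor((a_0 + m_{i+1})/d_{i+1}):
  m_1 = 1*33 - 0 = 33, d_1 = (1127 - 33^2)/1 = 38/1 = 38, a_1 = floor((33 + 33)/38) = 1.
  m_2 = 38*1 - 33 = 5, d_2 = (1127 - 5^2)/38 = 1102/38 = 29, a_2 = floor((33 + 5)/29) = 1.
  m_3 = 29*1 - 5 = 24, d_3 = (1127 - 24^2)/29 = 551/29 = 19, a_3 = floor((33 + 24)/19) = 3.
  m_4 = 19*3 - 24 = 33, d_4 = (1127 - 33^2)/19 = 38/19 = 2, a_4 = floor((33 + 33)/2) = 33.
  m_5 = 2*33 - 33 = 33, d_5 = (1127 - 33^2)/2 = 38/2 = 19, a_5 = floor((33 + 33)/19) = 3.
  m_6 = 19*3 - 33 = 24, d_6 = (1127 - 24^2)/19 = 551/19 = 29, a_6 = floor((33 + 24)/29) = 1.
  m_7 = 29*1 - 24 = 5, d_7 = (1127 - 5^2)/29 = 1102/29 = 38, a_7 = floor((33 + 5)/38) = 1.
  m_8 = 38*1 - 5 = 33, d_8 = (1127 - 33^2)/38 = 38/38 = 1, a_8 = floor((33 + 33)/1) = 66.
  m_9 = 1*66 - 33 = 33, d_9 = (1127 - 33^2)/1 = 38/1 = 38: (m_9, d_9) = (m_1, d_1) = (33, 38), so from here the quotients repeat a_1, ..., a_8; the period length is 8.
Hence the expansion of sqrt(1127) is a_0 = 33 followed by the repeating block 1, 1, 3, 33, 3, 1, 1, 66 (period 8).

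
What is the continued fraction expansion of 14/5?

Run the Euclidean algorithm on 14 and 5; the successive quotients are the partial quotients a_0, a_1, ... (each step inverts the fractional part left over by the previous one):
  14 = 2*5 + 4, so a_0 = 2.
  5 = 1*4 + 1, so a_1 = 1.
  4 = 4*1 + 0, so a_2 = 4.
The remainder reaches 0 after 3 divisions, so the expansion has 3 partial quotients, read off in order.

[2; 1, 4]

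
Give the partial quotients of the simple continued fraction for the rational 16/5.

[3; 5]

Run the Euclidean algorithm on 16 and 5; the successive quotients are the partial quotients a_0, a_1, ... (each step inverts the fractional part left over by the previous one):
  16 = 3*5 + 1, so a_0 = 3.
  5 = 5*1 + 0, so a_1 = 5.
The remainder reaches 0 after 2 divisions, so the expansion has 2 partial quotients, read off in order.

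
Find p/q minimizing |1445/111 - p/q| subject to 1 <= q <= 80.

Expand x = 1445/111 as a continued fraction with the Euclidean algorithm:
  1445 = 13*111 + 2, so a_0 = 13.
  111 = 55*2 + 1, so a_1 = 55.
  2 = 2*1 + 0, so a_2 = 2.
so x = [13; 55, 2].
Convergents (p_i = a_i*p_{i-1} + p_{i-2}, q_i = a_i*q_{i-1} + q_{i-2} with p_{-2}=0, p_{-1}=1, q_{-2}=1, q_{-1}=0), until the denominator exceeds 80:
  i=0: a_0=13, p_0 = 13*1 + 0 = 13, q_0 = 13*0 + 1 = 1.
  i=1: a_1=55, p_1 = 55*13 + 1 = 716, q_1 = 55*1 + 0 = 55.
  i=2: a_2=2, p_2 = 2*716 + 13 = 1445, q_2 = 2*55 + 1 = 111.
q_2 = 111 > 80, so the last convergent with denominator <= 80 is p_1/q_1 = 716/55.
The closest fraction with denominator <= 80 is either p_1/q_1 or the intermediate fraction (k*p_1 + p_0)/(k*q_1 + q_0) with the largest k >= 1 whose denominator stays <= 80; these approach x as k grows, and every other convergent or intermediate fraction in range is farther away.
Largest k: floor((80 - q_0)/q_1) = floor((80 - 1)/55) = 1.
That gives (1*716 + 13)/(1*55 + 1) = 729/56.
Compare the errors: |x - 716/55| = |1445*55 - 716*111|/(111*55) = 1/6105, and |x - 729/56| = |1445*56 - 729*111|/(111*56) = 1/6216.
Cross-multiplying, 1*6105 = 6105 < 6216 = 1*6216, so 1/6216 is smaller: the intermediate fraction 729/56 is closer to x than 716/55.

729/56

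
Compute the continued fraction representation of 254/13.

[19; 1, 1, 6]

Run the Euclidean algorithm on 254 and 13; the successive quotients are the partial quotients a_0, a_1, ... (each step inverts the fractional part left over by the previous one):
  254 = 19*13 + 7, so a_0 = 19.
  13 = 1*7 + 6, so a_1 = 1.
  7 = 1*6 + 1, so a_2 = 1.
  6 = 6*1 + 0, so a_3 = 6.
The remainder reaches 0 after 4 divisions, so the expansion has 4 partial quotients, read off in order.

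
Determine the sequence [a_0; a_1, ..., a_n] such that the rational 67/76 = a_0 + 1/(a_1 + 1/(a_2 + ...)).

Run the Euclidean algorithm on 67 and 76; the successive quotients are the partial quotients a_0, a_1, ... (each step inverts the fractional part left over by the previous one):
  67 = 0*76 + 67, so a_0 = 0.
  76 = 1*67 + 9, so a_1 = 1.
  67 = 7*9 + 4, so a_2 = 7.
  9 = 2*4 + 1, so a_3 = 2.
  4 = 4*1 + 0, so a_4 = 4.
The remainder reaches 0 after 5 divisions, so the expansion has 5 partial quotients, read off in order.

[0; 1, 7, 2, 4]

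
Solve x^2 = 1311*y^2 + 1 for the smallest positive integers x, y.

(x, y) = (193820, 5353)

First expand sqrt(1311) as a continued fraction. With x_i = (sqrt(1311) + m_i)/d_i and (m_0, d_0) = (0, 1): a_0 = floor(sqrt(1311)) = 36, since 36^2 = 1296 <= 1311 < 1369 = 37^2.
Iterate m_{i+1} = d_i*a_i - m_i, d_{i+1} = (1311 - m_{i+1}^2)/d_i, a_{i+1} = floor((a_0 + m_{i+1})/d_{i+1}):
  m_1 = 1*36 - 0 = 36, d_1 = (1311 - 36^2)/1 = 15/1 = 15, a_1 = floor((36 + 36)/15) = 4.
  m_2 = 15*4 - 36 = 24, d_2 = (1311 - 24^2)/15 = 735/15 = 49, a_2 = floor((36 + 24)/49) = 1.
  m_3 = 49*1 - 24 = 25, d_3 = (1311 - 25^2)/49 = 686/49 = 14, a_3 = floor((36 + 25)/14) = 4.
  m_4 = 14*4 - 25 = 31, d_4 = (1311 - 31^2)/14 = 350/14 = 25, a_4 = floor((36 + 31)/25) = 2.
  m_5 = 25*2 - 31 = 19, d_5 = (1311 - 19^2)/25 = 950/25 = 38, a_5 = floor((36 + 19)/38) = 1.
  m_6 = 38*1 - 19 = 19, d_6 = (1311 - 19^2)/38 = 950/38 = 25, a_6 = floor((36 + 19)/25) = 2.
  m_7 = 25*2 - 19 = 31, d_7 = (1311 - 31^2)/25 = 350/25 = 14, a_7 = floor((36 + 31)/14) = 4.
  m_8 = 14*4 - 31 = 25, d_8 = (1311 - 25^2)/14 = 686/14 = 49, a_8 = floor((36 + 25)/49) = 1.
  m_9 = 49*1 - 25 = 24, d_9 = (1311 - 24^2)/49 = 735/49 = 15, a_9 = floor((36 + 24)/15) = 4.
  m_10 = 15*4 - 24 = 36, d_10 = (1311 - 36^2)/15 = 15/15 = 1, a_10 = floor((36 + 36)/1) = 72.
  m_11 = 1*72 - 36 = 36, d_11 = (1311 - 36^2)/1 = 15/1 = 15: (m_11, d_11) = (m_1, d_1) = (36, 15), so from here the quotients repeat a_1, ..., a_10; the period length is 10.
So sqrt(1311) = [36; (4, 1, 4, 2, 1, 2, 4, 1, 4, 72)] with period length k = 10.
k is even, so the fundamental solution of x^2 - 1311y^2 = 1 is (p_{k-1}, q_{k-1}) = (p_9, q_9); compute convergents through index 9.
Convergents (p_i = a_i*p_{i-1} + p_{i-2}, q_i = a_i*q_{i-1} + q_{i-2} with p_{-2}=0, p_{-1}=1, q_{-2}=1, q_{-1}=0):
  i=0: a_0=36, p_0 = 36*1 + 0 = 36, q_0 = 36*0 + 1 = 1.
  i=1: a_1=4, p_1 = 4*36 + 1 = 145, q_1 = 4*1 + 0 = 4.
  i=2: a_2=1, p_2 = 1*145 + 36 = 181, q_2 = 1*4 + 1 = 5.
  i=3: a_3=4, p_3 = 4*181 + 145 = 869, q_3 = 4*5 + 4 = 24.
  i=4: a_4=2, p_4 = 2*869 + 181 = 1919, q_4 = 2*24 + 5 = 53.
  i=5: a_5=1, p_5 = 1*1919 + 869 = 2788, q_5 = 1*53 + 24 = 77.
  i=6: a_6=2, p_6 = 2*2788 + 1919 = 7495, q_6 = 2*77 + 53 = 207.
  i=7: a_7=4, p_7 = 4*7495 + 2788 = 32768, q_7 = 4*207 + 77 = 905.
  i=8: a_8=1, p_8 = 1*32768 + 7495 = 40263, q_8 = 1*905 + 207 = 1112.
  i=9: a_9=4, p_9 = 4*40263 + 32768 = 193820, q_9 = 4*1112 + 905 = 5353.
Check: 193820^2 - 1311*5353^2 = 37566192400 - 37566192399 = 1, so (x, y) = (193820, 5353) solves the equation, and by the theorem it is the least positive solution.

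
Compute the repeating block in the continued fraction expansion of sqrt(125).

[11; (5, 1, 1, 5, 22)]

Write x_i = (sqrt(125) + m_i)/d_i with (m_0, d_0) = (0, 1). a_0 = floor(sqrt(125)) = 11, since 11^2 = 121 <= 125 < 144 = 12^2.
Iterate m_{i+1} = d_i*a_i - m_i, d_{i+1} = (125 - m_{i+1}^2)/d_i, a_{i+1} = floor((a_0 + m_{i+1})/d_{i+1}):
  m_1 = 1*11 - 0 = 11, d_1 = (125 - 11^2)/1 = 4/1 = 4, a_1 = floor((11 + 11)/4) = 5.
  m_2 = 4*5 - 11 = 9, d_2 = (125 - 9^2)/4 = 44/4 = 11, a_2 = floor((11 + 9)/11) = 1.
  m_3 = 11*1 - 9 = 2, d_3 = (125 - 2^2)/11 = 121/11 = 11, a_3 = floor((11 + 2)/11) = 1.
  m_4 = 11*1 - 2 = 9, d_4 = (125 - 9^2)/11 = 44/11 = 4, a_4 = floor((11 + 9)/4) = 5.
  m_5 = 4*5 - 9 = 11, d_5 = (125 - 11^2)/4 = 4/4 = 1, a_5 = floor((11 + 11)/1) = 22.
  m_6 = 1*22 - 11 = 11, d_6 = (125 - 11^2)/1 = 4/1 = 4: (m_6, d_6) = (m_1, d_1) = (11, 4), so from here the quotients repeat a_1, ..., a_5; the period length is 5.
Hence the expansion of sqrt(125) is a_0 = 11 followed by the repeating block 5, 1, 1, 5, 22 (period 5).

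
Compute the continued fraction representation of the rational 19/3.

Run the Euclidean algorithm on 19 and 3; the successive quotients are the partial quotients a_0, a_1, ... (each step inverts the fractional part left over by the previous one):
  19 = 6*3 + 1, so a_0 = 6.
  3 = 3*1 + 0, so a_1 = 3.
The remainder reaches 0 after 2 divisions, so the expansion has 2 partial quotients, read off in order.

[6; 3]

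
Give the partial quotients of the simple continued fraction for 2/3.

Run the Euclidean algorithm on 2 and 3; the successive quotients are the partial quotients a_0, a_1, ... (each step inverts the fractional part left over by the previous one):
  2 = 0*3 + 2, so a_0 = 0.
  3 = 1*2 + 1, so a_1 = 1.
  2 = 2*1 + 0, so a_2 = 2.
The remainder reaches 0 after 3 divisions, so the expansion has 3 partial quotients, read off in order.

[0; 1, 2]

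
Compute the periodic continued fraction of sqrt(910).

[30; (6, 60)]

Write x_i = (sqrt(910) + m_i)/d_i with (m_0, d_0) = (0, 1). a_0 = floor(sqrt(910)) = 30, since 30^2 = 900 <= 910 < 961 = 31^2.
Iterate m_{i+1} = d_i*a_i - m_i, d_{i+1} = (910 - m_{i+1}^2)/d_i, a_{i+1} = floor((a_0 + m_{i+1})/d_{i+1}):
  m_1 = 1*30 - 0 = 30, d_1 = (910 - 30^2)/1 = 10/1 = 10, a_1 = floor((30 + 30)/10) = 6.
  m_2 = 10*6 - 30 = 30, d_2 = (910 - 30^2)/10 = 10/10 = 1, a_2 = floor((30 + 30)/1) = 60.
  m_3 = 1*60 - 30 = 30, d_3 = (910 - 30^2)/1 = 10/1 = 10: (m_3, d_3) = (m_1, d_1) = (30, 10), so from here the quotients repeat a_1, a_2; the period length is 2.
Hence the expansion of sqrt(910) is a_0 = 30 followed by the repeating block 6, 60 (period 2).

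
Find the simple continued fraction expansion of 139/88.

Run the Euclidean algorithm on 139 and 88; the successive quotients are the partial quotients a_0, a_1, ... (each step inverts the fractional part left over by the previous one):
  139 = 1*88 + 51, so a_0 = 1.
  88 = 1*51 + 37, so a_1 = 1.
  51 = 1*37 + 14, so a_2 = 1.
  37 = 2*14 + 9, so a_3 = 2.
  14 = 1*9 + 5, so a_4 = 1.
  9 = 1*5 + 4, so a_5 = 1.
  5 = 1*4 + 1, so a_6 = 1.
  4 = 4*1 + 0, so a_7 = 4.
The remainder reaches 0 after 8 divisions, so the expansion has 8 partial quotients, read off in order.

[1; 1, 1, 2, 1, 1, 1, 4]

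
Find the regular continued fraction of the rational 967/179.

[5; 2, 2, 17, 2]

Run the Euclidean algorithm on 967 and 179; the successive quotients are the partial quotients a_0, a_1, ... (each step inverts the fractional part left over by the previous one):
  967 = 5*179 + 72, so a_0 = 5.
  179 = 2*72 + 35, so a_1 = 2.
  72 = 2*35 + 2, so a_2 = 2.
  35 = 17*2 + 1, so a_3 = 17.
  2 = 2*1 + 0, so a_4 = 2.
The remainder reaches 0 after 5 divisions, so the expansion has 5 partial quotients, read off in order.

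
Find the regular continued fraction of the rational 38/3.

[12; 1, 2]

Run the Euclidean algorithm on 38 and 3; the successive quotients are the partial quotients a_0, a_1, ... (each step inverts the fractional part left over by the previous one):
  38 = 12*3 + 2, so a_0 = 12.
  3 = 1*2 + 1, so a_1 = 1.
  2 = 2*1 + 0, so a_2 = 2.
The remainder reaches 0 after 3 divisions, so the expansion has 3 partial quotients, read off in order.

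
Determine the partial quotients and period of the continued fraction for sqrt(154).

[12; (2, 2, 3, 1, 2, 1, 3, 2, 2, 24)]

Write x_i = (sqrt(154) + m_i)/d_i with (m_0, d_0) = (0, 1). a_0 = floor(sqrt(154)) = 12, since 12^2 = 144 <= 154 < 169 = 13^2.
Iterate m_{i+1} = d_i*a_i - m_i, d_{i+1} = (154 - m_{i+1}^2)/d_i, a_{i+1} = floor((a_0 + m_{i+1})/d_{i+1}):
  m_1 = 1*12 - 0 = 12, d_1 = (154 - 12^2)/1 = 10/1 = 10, a_1 = floor((12 + 12)/10) = 2.
  m_2 = 10*2 - 12 = 8, d_2 = (154 - 8^2)/10 = 90/10 = 9, a_2 = floor((12 + 8)/9) = 2.
  m_3 = 9*2 - 8 = 10, d_3 = (154 - 10^2)/9 = 54/9 = 6, a_3 = floor((12 + 10)/6) = 3.
  m_4 = 6*3 - 10 = 8, d_4 = (154 - 8^2)/6 = 90/6 = 15, a_4 = floor((12 + 8)/15) = 1.
  m_5 = 15*1 - 8 = 7, d_5 = (154 - 7^2)/15 = 105/15 = 7, a_5 = floor((12 + 7)/7) = 2.
  m_6 = 7*2 - 7 = 7, d_6 = (154 - 7^2)/7 = 105/7 = 15, a_6 = floor((12 + 7)/15) = 1.
  m_7 = 15*1 - 7 = 8, d_7 = (154 - 8^2)/15 = 90/15 = 6, a_7 = floor((12 + 8)/6) = 3.
  m_8 = 6*3 - 8 = 10, d_8 = (154 - 10^2)/6 = 54/6 = 9, a_8 = floor((12 + 10)/9) = 2.
  m_9 = 9*2 - 10 = 8, d_9 = (154 - 8^2)/9 = 90/9 = 10, a_9 = floor((12 + 8)/10) = 2.
  m_10 = 10*2 - 8 = 12, d_10 = (154 - 12^2)/10 = 10/10 = 1, a_10 = floor((12 + 12)/1) = 24.
  m_11 = 1*24 - 12 = 12, d_11 = (154 - 12^2)/1 = 10/1 = 10: (m_11, d_11) = (m_1, d_1) = (12, 10), so from here the quotients repeat a_1, ..., a_10; the period length is 10.
Hence the expansion of sqrt(154) is a_0 = 12 followed by the repeating block 2, 2, 3, 1, 2, 1, 3, 2, 2, 24 (period 10).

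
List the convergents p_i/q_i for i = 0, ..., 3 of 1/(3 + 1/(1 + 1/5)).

Using the convergent recurrence p_i = a_i*p_{i-1} + p_{i-2}, q_i = a_i*q_{i-1} + q_{i-2} with p_{-2}=0, p_{-1}=1, q_{-2}=1, q_{-1}=0:
  i=0: a_0=0, p_0 = 0*1 + 0 = 0, q_0 = 0*0 + 1 = 1.
  i=1: a_1=3, p_1 = 3*0 + 1 = 1, q_1 = 3*1 + 0 = 3.
  i=2: a_2=1, p_2 = 1*1 + 0 = 1, q_2 = 1*3 + 1 = 4.
  i=3: a_3=5, p_3 = 5*1 + 1 = 6, q_3 = 5*4 + 3 = 23.

0/1, 1/3, 1/4, 6/23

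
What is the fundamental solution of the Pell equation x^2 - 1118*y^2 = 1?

(x, y) = (4213, 126)

First expand sqrt(1118) as a continued fraction. With x_i = (sqrt(1118) + m_i)/d_i and (m_0, d_0) = (0, 1): a_0 = floor(sqrt(1118)) = 33, since 33^2 = 1089 <= 1118 < 1156 = 34^2.
Iterate m_{i+1} = d_i*a_i - m_i, d_{i+1} = (1118 - m_{i+1}^2)/d_i, a_{i+1} = floor((a_0 + m_{i+1})/d_{i+1}):
  m_1 = 1*33 - 0 = 33, d_1 = (1118 - 33^2)/1 = 29/1 = 29, a_1 = floor((33 + 33)/29) = 2.
  m_2 = 29*2 - 33 = 25, d_2 = (1118 - 25^2)/29 = 493/29 = 17, a_2 = floor((33 + 25)/17) = 3.
  m_3 = 17*3 - 25 = 26, d_3 = (1118 - 26^2)/17 = 442/17 = 26, a_3 = floor((33 + 26)/26) = 2.
  m_4 = 26*2 - 26 = 26, d_4 = (1118 - 26^2)/26 = 442/26 = 17, a_4 = floor((33 + 26)/17) = 3.
  m_5 = 17*3 - 26 = 25, d_5 = (1118 - 25^2)/17 = 493/17 = 29, a_5 = floor((33 + 25)/29) = 2.
  m_6 = 29*2 - 25 = 33, d_6 = (1118 - 33^2)/29 = 29/29 = 1, a_6 = floor((33 + 33)/1) = 66.
  m_7 = 1*66 - 33 = 33, d_7 = (1118 - 33^2)/1 = 29/1 = 29: (m_7, d_7) = (m_1, d_1) = (33, 29), so from here the quotients repeat a_1, ..., a_6; the period length is 6.
So sqrt(1118) = [33; (2, 3, 2, 3, 2, 66)] with period length k = 6.
k is even, so the fundamental solution of x^2 - 1118y^2 = 1 is (p_{k-1}, q_{k-1}) = (p_5, q_5); compute convergents through index 5.
Convergents (p_i = a_i*p_{i-1} + p_{i-2}, q_i = a_i*q_{i-1} + q_{i-2} with p_{-2}=0, p_{-1}=1, q_{-2}=1, q_{-1}=0):
  i=0: a_0=33, p_0 = 33*1 + 0 = 33, q_0 = 33*0 + 1 = 1.
  i=1: a_1=2, p_1 = 2*33 + 1 = 67, q_1 = 2*1 + 0 = 2.
  i=2: a_2=3, p_2 = 3*67 + 33 = 234, q_2 = 3*2 + 1 = 7.
  i=3: a_3=2, p_3 = 2*234 + 67 = 535, q_3 = 2*7 + 2 = 16.
  i=4: a_4=3, p_4 = 3*535 + 234 = 1839, q_4 = 3*16 + 7 = 55.
  i=5: a_5=2, p_5 = 2*1839 + 535 = 4213, q_5 = 2*55 + 16 = 126.
Check: 4213^2 - 1118*126^2 = 17749369 - 17749368 = 1, so (x, y) = (4213, 126) solves the equation, and by the theorem it is the least positive solution.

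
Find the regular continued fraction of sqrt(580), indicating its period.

Write x_i = (sqrt(580) + m_i)/d_i with (m_0, d_0) = (0, 1). a_0 = floor(sqrt(580)) = 24, since 24^2 = 576 <= 580 < 625 = 25^2.
Iterate m_{i+1} = d_i*a_i - m_i, d_{i+1} = (580 - m_{i+1}^2)/d_i, a_{i+1} = floor((a_0 + m_{i+1})/d_{i+1}):
  m_1 = 1*24 - 0 = 24, d_1 = (580 - 24^2)/1 = 4/1 = 4, a_1 = floor((24 + 24)/4) = 12.
  m_2 = 4*12 - 24 = 24, d_2 = (580 - 24^2)/4 = 4/4 = 1, a_2 = floor((24 + 24)/1) = 48.
  m_3 = 1*48 - 24 = 24, d_3 = (580 - 24^2)/1 = 4/1 = 4: (m_3, d_3) = (m_1, d_1) = (24, 4), so from here the quotients repeat a_1, a_2; the period length is 2.
Hence the expansion of sqrt(580) is a_0 = 24 followed by the repeating block 12, 48 (period 2).

[24; (12, 48)]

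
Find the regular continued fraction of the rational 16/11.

Run the Euclidean algorithm on 16 and 11; the successive quotients are the partial quotients a_0, a_1, ... (each step inverts the fractional part left over by the previous one):
  16 = 1*11 + 5, so a_0 = 1.
  11 = 2*5 + 1, so a_1 = 2.
  5 = 5*1 + 0, so a_2 = 5.
The remainder reaches 0 after 3 divisions, so the expansion has 3 partial quotients, read off in order.

[1; 2, 5]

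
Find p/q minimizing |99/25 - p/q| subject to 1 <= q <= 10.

4/1

Expand x = 99/25 as a continued fraction with the Euclidean algorithm:
  99 = 3*25 + 24, so a_0 = 3.
  25 = 1*24 + 1, so a_1 = 1.
  24 = 24*1 + 0, so a_2 = 24.
so x = [3; 1, 24].
Convergents (p_i = a_i*p_{i-1} + p_{i-2}, q_i = a_i*q_{i-1} + q_{i-2} with p_{-2}=0, p_{-1}=1, q_{-2}=1, q_{-1}=0), until the denominator exceeds 10:
  i=0: a_0=3, p_0 = 3*1 + 0 = 3, q_0 = 3*0 + 1 = 1.
  i=1: a_1=1, p_1 = 1*3 + 1 = 4, q_1 = 1*1 + 0 = 1.
  i=2: a_2=24, p_2 = 24*4 + 3 = 99, q_2 = 24*1 + 1 = 25.
q_2 = 25 > 10, so the last convergent with denominator <= 10 is p_1/q_1 = 4/1.
The closest fraction with denominator <= 10 is either p_1/q_1 or the intermediate fraction (k*p_1 + p_0)/(k*q_1 + q_0) with the largest k >= 1 whose denominator stays <= 10; these approach x as k grows, and every other convergent or intermediate fraction in range is farther away.
Largest k: floor((10 - q_0)/q_1) = floor((10 - 1)/1) = 9.
That gives (9*4 + 3)/(9*1 + 1) = 39/10.
Compare the errors: |x - 4/1| = |99*1 - 4*25|/(25*1) = 1/25, and |x - 39/10| = |99*10 - 39*25|/(25*10) = 15/250.
Cross-multiplying, 1*250 = 250 < 375 = 15*25, so 1/25 is smaller: the convergent 4/1 is closer to x than 39/10.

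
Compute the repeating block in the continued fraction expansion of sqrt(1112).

[33; (2, 1, 7, 1, 2, 66)]

Write x_i = (sqrt(1112) + m_i)/d_i with (m_0, d_0) = (0, 1). a_0 = floor(sqrt(1112)) = 33, since 33^2 = 1089 <= 1112 < 1156 = 34^2.
Iterate m_{i+1} = d_i*a_i - m_i, d_{i+1} = (1112 - m_{i+1}^2)/d_i, a_{i+1} = floor((a_0 + m_{i+1})/d_{i+1}):
  m_1 = 1*33 - 0 = 33, d_1 = (1112 - 33^2)/1 = 23/1 = 23, a_1 = floor((33 + 33)/23) = 2.
  m_2 = 23*2 - 33 = 13, d_2 = (1112 - 13^2)/23 = 943/23 = 41, a_2 = floor((33 + 13)/41) = 1.
  m_3 = 41*1 - 13 = 28, d_3 = (1112 - 28^2)/41 = 328/41 = 8, a_3 = floor((33 + 28)/8) = 7.
  m_4 = 8*7 - 28 = 28, d_4 = (1112 - 28^2)/8 = 328/8 = 41, a_4 = floor((33 + 28)/41) = 1.
  m_5 = 41*1 - 28 = 13, d_5 = (1112 - 13^2)/41 = 943/41 = 23, a_5 = floor((33 + 13)/23) = 2.
  m_6 = 23*2 - 13 = 33, d_6 = (1112 - 33^2)/23 = 23/23 = 1, a_6 = floor((33 + 33)/1) = 66.
  m_7 = 1*66 - 33 = 33, d_7 = (1112 - 33^2)/1 = 23/1 = 23: (m_7, d_7) = (m_1, d_1) = (33, 23), so from here the quotients repeat a_1, ..., a_6; the period length is 6.
Hence the expansion of sqrt(1112) is a_0 = 33 followed by the repeating block 2, 1, 7, 1, 2, 66 (period 6).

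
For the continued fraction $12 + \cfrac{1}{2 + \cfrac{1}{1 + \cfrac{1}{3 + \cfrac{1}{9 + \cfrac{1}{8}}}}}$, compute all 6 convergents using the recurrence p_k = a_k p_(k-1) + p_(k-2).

12/1, 25/2, 37/3, 136/11, 1261/102, 10224/827

Using the convergent recurrence p_i = a_i*p_{i-1} + p_{i-2}, q_i = a_i*q_{i-1} + q_{i-2} with p_{-2}=0, p_{-1}=1, q_{-2}=1, q_{-1}=0:
  i=0: a_0=12, p_0 = 12*1 + 0 = 12, q_0 = 12*0 + 1 = 1.
  i=1: a_1=2, p_1 = 2*12 + 1 = 25, q_1 = 2*1 + 0 = 2.
  i=2: a_2=1, p_2 = 1*25 + 12 = 37, q_2 = 1*2 + 1 = 3.
  i=3: a_3=3, p_3 = 3*37 + 25 = 136, q_3 = 3*3 + 2 = 11.
  i=4: a_4=9, p_4 = 9*136 + 37 = 1261, q_4 = 9*11 + 3 = 102.
  i=5: a_5=8, p_5 = 8*1261 + 136 = 10224, q_5 = 8*102 + 11 = 827.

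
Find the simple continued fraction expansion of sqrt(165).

[12; (1, 5, 2, 5, 1, 24)]

Write x_i = (sqrt(165) + m_i)/d_i with (m_0, d_0) = (0, 1). a_0 = floor(sqrt(165)) = 12, since 12^2 = 144 <= 165 < 169 = 13^2.
Iterate m_{i+1} = d_i*a_i - m_i, d_{i+1} = (165 - m_{i+1}^2)/d_i, a_{i+1} = floor((a_0 + m_{i+1})/d_{i+1}):
  m_1 = 1*12 - 0 = 12, d_1 = (165 - 12^2)/1 = 21/1 = 21, a_1 = floor((12 + 12)/21) = 1.
  m_2 = 21*1 - 12 = 9, d_2 = (165 - 9^2)/21 = 84/21 = 4, a_2 = floor((12 + 9)/4) = 5.
  m_3 = 4*5 - 9 = 11, d_3 = (165 - 11^2)/4 = 44/4 = 11, a_3 = floor((12 + 11)/11) = 2.
  m_4 = 11*2 - 11 = 11, d_4 = (165 - 11^2)/11 = 44/11 = 4, a_4 = floor((12 + 11)/4) = 5.
  m_5 = 4*5 - 11 = 9, d_5 = (165 - 9^2)/4 = 84/4 = 21, a_5 = floor((12 + 9)/21) = 1.
  m_6 = 21*1 - 9 = 12, d_6 = (165 - 12^2)/21 = 21/21 = 1, a_6 = floor((12 + 12)/1) = 24.
  m_7 = 1*24 - 12 = 12, d_7 = (165 - 12^2)/1 = 21/1 = 21: (m_7, d_7) = (m_1, d_1) = (12, 21), so from here the quotients repeat a_1, ..., a_6; the period length is 6.
Hence the expansion of sqrt(165) is a_0 = 12 followed by the repeating block 1, 5, 2, 5, 1, 24 (period 6).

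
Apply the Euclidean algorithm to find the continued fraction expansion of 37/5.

Run the Euclidean algorithm on 37 and 5; the successive quotients are the partial quotients a_0, a_1, ... (each step inverts the fractional part left over by the previous one):
  37 = 7*5 + 2, so a_0 = 7.
  5 = 2*2 + 1, so a_1 = 2.
  2 = 2*1 + 0, so a_2 = 2.
The remainder reaches 0 after 3 divisions, so the expansion has 3 partial quotients, read off in order.

[7; 2, 2]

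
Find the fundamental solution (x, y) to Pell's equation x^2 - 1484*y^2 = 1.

First expand sqrt(1484) as a continued fraction. With x_i = (sqrt(1484) + m_i)/d_i and (m_0, d_0) = (0, 1): a_0 = floor(sqrt(1484)) = 38, since 38^2 = 1444 <= 1484 < 1521 = 39^2.
Iterate m_{i+1} = d_i*a_i - m_i, d_{i+1} = (1484 - m_{i+1}^2)/d_i, a_{i+1} = floor((a_0 + m_{i+1})/d_{i+1}):
  m_1 = 1*38 - 0 = 38, d_1 = (1484 - 38^2)/1 = 40/1 = 40, a_1 = floor((38 + 38)/40) = 1.
  m_2 = 40*1 - 38 = 2, d_2 = (1484 - 2^2)/40 = 1480/40 = 37, a_2 = floor((38 + 2)/37) = 1.
  m_3 = 37*1 - 2 = 35, d_3 = (1484 - 35^2)/37 = 259/37 = 7, a_3 = floor((38 + 35)/7) = 10.
  m_4 = 7*10 - 35 = 35, d_4 = (1484 - 35^2)/7 = 259/7 = 37, a_4 = floor((38 + 35)/37) = 1.
  m_5 = 37*1 - 35 = 2, d_5 = (1484 - 2^2)/37 = 1480/37 = 40, a_5 = floor((38 + 2)/40) = 1.
  m_6 = 40*1 - 2 = 38, d_6 = (1484 - 38^2)/40 = 40/40 = 1, a_6 = floor((38 + 38)/1) = 76.
  m_7 = 1*76 - 38 = 38, d_7 = (1484 - 38^2)/1 = 40/1 = 40: (m_7, d_7) = (m_1, d_1) = (38, 40), so from here the quotients repeat a_1, ..., a_6; the period length is 6.
So sqrt(1484) = [38; (1, 1, 10, 1, 1, 76)] with period length k = 6.
k is even, so the fundamental solution of x^2 - 1484y^2 = 1 is (p_{k-1}, q_{k-1}) = (p_5, q_5); compute convergents through index 5.
Convergents (p_i = a_i*p_{i-1} + p_{i-2}, q_i = a_i*q_{i-1} + q_{i-2} with p_{-2}=0, p_{-1}=1, q_{-2}=1, q_{-1}=0):
  i=0: a_0=38, p_0 = 38*1 + 0 = 38, q_0 = 38*0 + 1 = 1.
  i=1: a_1=1, p_1 = 1*38 + 1 = 39, q_1 = 1*1 + 0 = 1.
  i=2: a_2=1, p_2 = 1*39 + 38 = 77, q_2 = 1*1 + 1 = 2.
  i=3: a_3=10, p_3 = 10*77 + 39 = 809, q_3 = 10*2 + 1 = 21.
  i=4: a_4=1, p_4 = 1*809 + 77 = 886, q_4 = 1*21 + 2 = 23.
  i=5: a_5=1, p_5 = 1*886 + 809 = 1695, q_5 = 1*23 + 21 = 44.
Check: 1695^2 - 1484*44^2 = 2873025 - 2873024 = 1, so (x, y) = (1695, 44) solves the equation, and by the theorem it is the least positive solution.

(x, y) = (1695, 44)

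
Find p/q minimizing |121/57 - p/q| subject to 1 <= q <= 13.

17/8

Expand x = 121/57 as a continued fraction with the Euclidean algorithm:
  121 = 2*57 + 7, so a_0 = 2.
  57 = 8*7 + 1, so a_1 = 8.
  7 = 7*1 + 0, so a_2 = 7.
so x = [2; 8, 7].
Convergents (p_i = a_i*p_{i-1} + p_{i-2}, q_i = a_i*q_{i-1} + q_{i-2} with p_{-2}=0, p_{-1}=1, q_{-2}=1, q_{-1}=0), until the denominator exceeds 13:
  i=0: a_0=2, p_0 = 2*1 + 0 = 2, q_0 = 2*0 + 1 = 1.
  i=1: a_1=8, p_1 = 8*2 + 1 = 17, q_1 = 8*1 + 0 = 8.
  i=2: a_2=7, p_2 = 7*17 + 2 = 121, q_2 = 7*8 + 1 = 57.
q_2 = 57 > 13, so the last convergent with denominator <= 13 is p_1/q_1 = 17/8.
The closest fraction with denominator <= 13 is either p_1/q_1 or the intermediate fraction (k*p_1 + p_0)/(k*q_1 + q_0) with the largest k >= 1 whose denominator stays <= 13; these approach x as k grows, and every other convergent or intermediate fraction in range is farther away.
Largest k: floor((13 - q_0)/q_1) = floor((13 - 1)/8) = 1.
That gives (1*17 + 2)/(1*8 + 1) = 19/9.
Compare the errors: |x - 17/8| = |121*8 - 17*57|/(57*8) = 1/456, and |x - 19/9| = |121*9 - 19*57|/(57*9) = 6/513.
Cross-multiplying, 1*513 = 513 < 2736 = 6*456, so 1/456 is smaller: the convergent 17/8 is closer to x than 19/9.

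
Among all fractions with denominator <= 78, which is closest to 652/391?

5/3

Expand x = 652/391 as a continued fraction with the Euclidean algorithm:
  652 = 1*391 + 261, so a_0 = 1.
  391 = 1*261 + 130, so a_1 = 1.
  261 = 2*130 + 1, so a_2 = 2.
  130 = 130*1 + 0, so a_3 = 130.
so x = [1; 1, 2, 130].
Convergents (p_i = a_i*p_{i-1} + p_{i-2}, q_i = a_i*q_{i-1} + q_{i-2} with p_{-2}=0, p_{-1}=1, q_{-2}=1, q_{-1}=0), until the denominator exceeds 78:
  i=0: a_0=1, p_0 = 1*1 + 0 = 1, q_0 = 1*0 + 1 = 1.
  i=1: a_1=1, p_1 = 1*1 + 1 = 2, q_1 = 1*1 + 0 = 1.
  i=2: a_2=2, p_2 = 2*2 + 1 = 5, q_2 = 2*1 + 1 = 3.
  i=3: a_3=130, p_3 = 130*5 + 2 = 652, q_3 = 130*3 + 1 = 391.
q_3 = 391 > 78, so the last convergent with denominator <= 78 is p_2/q_2 = 5/3.
The closest fraction with denominator <= 78 is either p_2/q_2 or the intermediate fraction (k*p_2 + p_1)/(k*q_2 + q_1) with the largest k >= 1 whose denominator stays <= 78; these approach x as k grows, and every other convergent or intermediate fraction in range is farther away.
Largest k: floor((78 - q_1)/q_2) = floor((78 - 1)/3) = 25.
That gives (25*5 + 2)/(25*3 + 1) = 127/76.
Compare the errors: |x - 5/3| = |652*3 - 5*391|/(391*3) = 1/1173, and |x - 127/76| = |652*76 - 127*391|/(391*76) = 105/29716.
Cross-multiplying, 1*29716 = 29716 < 123165 = 105*1173, so 1/1173 is smaller: the convergent 5/3 is closer to x than 127/76.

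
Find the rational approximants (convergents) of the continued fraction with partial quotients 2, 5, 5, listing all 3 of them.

2/1, 11/5, 57/26

Using the convergent recurrence p_i = a_i*p_{i-1} + p_{i-2}, q_i = a_i*q_{i-1} + q_{i-2} with p_{-2}=0, p_{-1}=1, q_{-2}=1, q_{-1}=0:
  i=0: a_0=2, p_0 = 2*1 + 0 = 2, q_0 = 2*0 + 1 = 1.
  i=1: a_1=5, p_1 = 5*2 + 1 = 11, q_1 = 5*1 + 0 = 5.
  i=2: a_2=5, p_2 = 5*11 + 2 = 57, q_2 = 5*5 + 1 = 26.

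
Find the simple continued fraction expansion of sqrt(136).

[11; (1, 1, 1, 22)]

Write x_i = (sqrt(136) + m_i)/d_i with (m_0, d_0) = (0, 1). a_0 = floor(sqrt(136)) = 11, since 11^2 = 121 <= 136 < 144 = 12^2.
Iterate m_{i+1} = d_i*a_i - m_i, d_{i+1} = (136 - m_{i+1}^2)/d_i, a_{i+1} = floor((a_0 + m_{i+1})/d_{i+1}):
  m_1 = 1*11 - 0 = 11, d_1 = (136 - 11^2)/1 = 15/1 = 15, a_1 = floor((11 + 11)/15) = 1.
  m_2 = 15*1 - 11 = 4, d_2 = (136 - 4^2)/15 = 120/15 = 8, a_2 = floor((11 + 4)/8) = 1.
  m_3 = 8*1 - 4 = 4, d_3 = (136 - 4^2)/8 = 120/8 = 15, a_3 = floor((11 + 4)/15) = 1.
  m_4 = 15*1 - 4 = 11, d_4 = (136 - 11^2)/15 = 15/15 = 1, a_4 = floor((11 + 11)/1) = 22.
  m_5 = 1*22 - 11 = 11, d_5 = (136 - 11^2)/1 = 15/1 = 15: (m_5, d_5) = (m_1, d_1) = (11, 15), so from here the quotients repeat a_1, ..., a_4; the period length is 4.
Hence the expansion of sqrt(136) is a_0 = 11 followed by the repeating block 1, 1, 1, 22 (period 4).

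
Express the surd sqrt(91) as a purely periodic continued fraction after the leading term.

[9; (1, 1, 5, 1, 5, 1, 1, 18)]

Write x_i = (sqrt(91) + m_i)/d_i with (m_0, d_0) = (0, 1). a_0 = floor(sqrt(91)) = 9, since 9^2 = 81 <= 91 < 100 = 10^2.
Iterate m_{i+1} = d_i*a_i - m_i, d_{i+1} = (91 - m_{i+1}^2)/d_i, a_{i+1} = floor((a_0 + m_{i+1})/d_{i+1}):
  m_1 = 1*9 - 0 = 9, d_1 = (91 - 9^2)/1 = 10/1 = 10, a_1 = floor((9 + 9)/10) = 1.
  m_2 = 10*1 - 9 = 1, d_2 = (91 - 1^2)/10 = 90/10 = 9, a_2 = floor((9 + 1)/9) = 1.
  m_3 = 9*1 - 1 = 8, d_3 = (91 - 8^2)/9 = 27/9 = 3, a_3 = floor((9 + 8)/3) = 5.
  m_4 = 3*5 - 8 = 7, d_4 = (91 - 7^2)/3 = 42/3 = 14, a_4 = floor((9 + 7)/14) = 1.
  m_5 = 14*1 - 7 = 7, d_5 = (91 - 7^2)/14 = 42/14 = 3, a_5 = floor((9 + 7)/3) = 5.
  m_6 = 3*5 - 7 = 8, d_6 = (91 - 8^2)/3 = 27/3 = 9, a_6 = floor((9 + 8)/9) = 1.
  m_7 = 9*1 - 8 = 1, d_7 = (91 - 1^2)/9 = 90/9 = 10, a_7 = floor((9 + 1)/10) = 1.
  m_8 = 10*1 - 1 = 9, d_8 = (91 - 9^2)/10 = 10/10 = 1, a_8 = floor((9 + 9)/1) = 18.
  m_9 = 1*18 - 9 = 9, d_9 = (91 - 9^2)/1 = 10/1 = 10: (m_9, d_9) = (m_1, d_1) = (9, 10), so from here the quotients repeat a_1, ..., a_8; the period length is 8.
Hence the expansion of sqrt(91) is a_0 = 9 followed by the repeating block 1, 1, 5, 1, 5, 1, 1, 18 (period 8).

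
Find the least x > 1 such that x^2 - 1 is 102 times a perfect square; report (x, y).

(x, y) = (101, 10)

First expand sqrt(102) as a continued fraction. With x_i = (sqrt(102) + m_i)/d_i and (m_0, d_0) = (0, 1): a_0 = floor(sqrt(102)) = 10, since 10^2 = 100 <= 102 < 121 = 11^2.
Iterate m_{i+1} = d_i*a_i - m_i, d_{i+1} = (102 - m_{i+1}^2)/d_i, a_{i+1} = floor((a_0 + m_{i+1})/d_{i+1}):
  m_1 = 1*10 - 0 = 10, d_1 = (102 - 10^2)/1 = 2/1 = 2, a_1 = floor((10 + 10)/2) = 10.
  m_2 = 2*10 - 10 = 10, d_2 = (102 - 10^2)/2 = 2/2 = 1, a_2 = floor((10 + 10)/1) = 20.
  m_3 = 1*20 - 10 = 10, d_3 = (102 - 10^2)/1 = 2/1 = 2: (m_3, d_3) = (m_1, d_1) = (10, 2), so from here the quotients repeat a_1, a_2; the period length is 2.
So sqrt(102) = [10; (10, 20)] with period length k = 2.
k is even, so the fundamental solution of x^2 - 102y^2 = 1 is (p_{k-1}, q_{k-1}) = (p_1, q_1); compute convergents through index 1.
Convergents (p_i = a_i*p_{i-1} + p_{i-2}, q_i = a_i*q_{i-1} + q_{i-2} with p_{-2}=0, p_{-1}=1, q_{-2}=1, q_{-1}=0):
  i=0: a_0=10, p_0 = 10*1 + 0 = 10, q_0 = 10*0 + 1 = 1.
  i=1: a_1=10, p_1 = 10*10 + 1 = 101, q_1 = 10*1 + 0 = 10.
Check: 101^2 - 102*10^2 = 10201 - 10200 = 1, so (x, y) = (101, 10) solves the equation, and by the theorem it is the least positive solution.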